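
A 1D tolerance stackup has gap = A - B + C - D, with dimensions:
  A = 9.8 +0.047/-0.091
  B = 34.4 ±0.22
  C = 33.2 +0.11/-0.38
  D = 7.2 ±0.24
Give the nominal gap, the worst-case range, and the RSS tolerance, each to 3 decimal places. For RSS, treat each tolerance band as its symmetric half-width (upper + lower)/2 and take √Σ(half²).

Stack each dimension's contribution:
  +A: nom +9.800 → Σnom=9.800; wc +0.047/-0.091 → slack +0.047/-0.091; half-tol=0.069, Σhalf²=0.004761
  -B: nom -34.400 → Σnom=-24.600; wc +0.220/-0.220 → slack +0.267/-0.311; half-tol=0.220, Σhalf²=0.053161
  +C: nom +33.200 → Σnom=8.600; wc +0.110/-0.380 → slack +0.377/-0.691; half-tol=0.245, Σhalf²=0.113186
  -D: nom -7.200 → Σnom=1.400; wc +0.240/-0.240 → slack +0.617/-0.931; half-tol=0.240, Σhalf²=0.170786
Nominal = 1.400. Worst-case = [1.400 - 0.931, 1.400 + 0.617] = [0.469, 2.017]. RSS = √0.170786 = 0.413.

nominal=1.400 wc=[0.469,2.017] rss=0.413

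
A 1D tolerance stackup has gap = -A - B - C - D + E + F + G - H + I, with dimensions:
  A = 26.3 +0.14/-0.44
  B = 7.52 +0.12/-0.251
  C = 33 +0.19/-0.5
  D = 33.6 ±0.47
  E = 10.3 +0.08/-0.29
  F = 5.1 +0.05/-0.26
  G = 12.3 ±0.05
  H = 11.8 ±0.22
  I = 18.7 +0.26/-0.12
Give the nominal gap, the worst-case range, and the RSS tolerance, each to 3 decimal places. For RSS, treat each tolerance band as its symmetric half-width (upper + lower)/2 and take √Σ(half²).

Stack each dimension's contribution:
  -A: nom -26.300 → Σnom=-26.300; wc +0.440/-0.140 → slack +0.440/-0.140; half-tol=0.290, Σhalf²=0.084100
  -B: nom -7.520 → Σnom=-33.820; wc +0.251/-0.120 → slack +0.691/-0.260; half-tol=0.185, Σhalf²=0.118510
  -C: nom -33.000 → Σnom=-66.820; wc +0.500/-0.190 → slack +1.191/-0.450; half-tol=0.345, Σhalf²=0.237535
  -D: nom -33.600 → Σnom=-100.420; wc +0.470/-0.470 → slack +1.661/-0.920; half-tol=0.470, Σhalf²=0.458435
  +E: nom +10.300 → Σnom=-90.120; wc +0.080/-0.290 → slack +1.741/-1.210; half-tol=0.185, Σhalf²=0.492660
  +F: nom +5.100 → Σnom=-85.020; wc +0.050/-0.260 → slack +1.791/-1.470; half-tol=0.155, Σhalf²=0.516685
  +G: nom +12.300 → Σnom=-72.720; wc +0.050/-0.050 → slack +1.841/-1.520; half-tol=0.050, Σhalf²=0.519185
  -H: nom -11.800 → Σnom=-84.520; wc +0.220/-0.220 → slack +2.061/-1.740; half-tol=0.220, Σhalf²=0.567585
  +I: nom +18.700 → Σnom=-65.820; wc +0.260/-0.120 → slack +2.321/-1.860; half-tol=0.190, Σhalf²=0.603685
Nominal = -65.820. Worst-case = [-65.820 - 1.860, -65.820 + 2.321] = [-67.680, -63.499]. RSS = √0.603685 = 0.777.

nominal=-65.820 wc=[-67.680,-63.499] rss=0.777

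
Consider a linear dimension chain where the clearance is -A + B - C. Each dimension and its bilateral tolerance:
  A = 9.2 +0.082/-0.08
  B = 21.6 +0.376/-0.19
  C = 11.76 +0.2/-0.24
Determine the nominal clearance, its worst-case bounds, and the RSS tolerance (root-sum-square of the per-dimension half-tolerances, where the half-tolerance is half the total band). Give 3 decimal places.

nominal=0.640 wc=[0.168,1.336] rss=0.367

Stack each dimension's contribution:
  -A: nom -9.200 → Σnom=-9.200; wc +0.080/-0.082 → slack +0.080/-0.082; half-tol=0.081, Σhalf²=0.006561
  +B: nom +21.600 → Σnom=12.400; wc +0.376/-0.190 → slack +0.456/-0.272; half-tol=0.283, Σhalf²=0.086650
  -C: nom -11.760 → Σnom=0.640; wc +0.240/-0.200 → slack +0.696/-0.472; half-tol=0.220, Σhalf²=0.135050
Nominal = 0.640. Worst-case = [0.640 - 0.472, 0.640 + 0.696] = [0.168, 1.336]. RSS = √0.135050 = 0.367.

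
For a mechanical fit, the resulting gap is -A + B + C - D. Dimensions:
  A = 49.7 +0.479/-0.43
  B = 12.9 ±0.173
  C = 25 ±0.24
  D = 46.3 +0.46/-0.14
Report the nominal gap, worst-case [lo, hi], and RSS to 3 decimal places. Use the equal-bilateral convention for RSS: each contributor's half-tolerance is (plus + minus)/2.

Stack each dimension's contribution:
  -A: nom -49.700 → Σnom=-49.700; wc +0.430/-0.479 → slack +0.430/-0.479; half-tol=0.455, Σhalf²=0.206570
  +B: nom +12.900 → Σnom=-36.800; wc +0.173/-0.173 → slack +0.603/-0.652; half-tol=0.173, Σhalf²=0.236499
  +C: nom +25.000 → Σnom=-11.800; wc +0.240/-0.240 → slack +0.843/-0.892; half-tol=0.240, Σhalf²=0.294099
  -D: nom -46.300 → Σnom=-58.100; wc +0.140/-0.460 → slack +0.983/-1.352; half-tol=0.300, Σhalf²=0.384099
Nominal = -58.100. Worst-case = [-58.100 - 1.352, -58.100 + 0.983] = [-59.452, -57.117]. RSS = √0.384099 = 0.620.

nominal=-58.100 wc=[-59.452,-57.117] rss=0.620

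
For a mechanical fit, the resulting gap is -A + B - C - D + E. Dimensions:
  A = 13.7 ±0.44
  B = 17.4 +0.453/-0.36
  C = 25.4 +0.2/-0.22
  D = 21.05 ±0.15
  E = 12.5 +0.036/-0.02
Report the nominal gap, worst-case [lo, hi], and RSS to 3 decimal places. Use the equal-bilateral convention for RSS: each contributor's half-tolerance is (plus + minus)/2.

Stack each dimension's contribution:
  -A: nom -13.700 → Σnom=-13.700; wc +0.440/-0.440 → slack +0.440/-0.440; half-tol=0.440, Σhalf²=0.193600
  +B: nom +17.400 → Σnom=3.700; wc +0.453/-0.360 → slack +0.893/-0.800; half-tol=0.406, Σhalf²=0.358842
  -C: nom -25.400 → Σnom=-21.700; wc +0.220/-0.200 → slack +1.113/-1.000; half-tol=0.210, Σhalf²=0.402942
  -D: nom -21.050 → Σnom=-42.750; wc +0.150/-0.150 → slack +1.263/-1.150; half-tol=0.150, Σhalf²=0.425442
  +E: nom +12.500 → Σnom=-30.250; wc +0.036/-0.020 → slack +1.299/-1.170; half-tol=0.028, Σhalf²=0.426226
Nominal = -30.250. Worst-case = [-30.250 - 1.170, -30.250 + 1.299] = [-31.420, -28.951]. RSS = √0.426226 = 0.653.

nominal=-30.250 wc=[-31.420,-28.951] rss=0.653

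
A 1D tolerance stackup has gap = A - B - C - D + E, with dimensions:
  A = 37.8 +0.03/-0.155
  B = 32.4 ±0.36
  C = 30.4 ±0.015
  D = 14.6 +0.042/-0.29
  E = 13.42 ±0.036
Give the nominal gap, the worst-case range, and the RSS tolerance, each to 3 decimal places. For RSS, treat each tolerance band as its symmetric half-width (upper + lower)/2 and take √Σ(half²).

nominal=-26.180 wc=[-26.788,-25.449] rss=0.409

Stack each dimension's contribution:
  +A: nom +37.800 → Σnom=37.800; wc +0.030/-0.155 → slack +0.030/-0.155; half-tol=0.092, Σhalf²=0.008556
  -B: nom -32.400 → Σnom=5.400; wc +0.360/-0.360 → slack +0.390/-0.515; half-tol=0.360, Σhalf²=0.138156
  -C: nom -30.400 → Σnom=-25.000; wc +0.015/-0.015 → slack +0.405/-0.530; half-tol=0.015, Σhalf²=0.138381
  -D: nom -14.600 → Σnom=-39.600; wc +0.290/-0.042 → slack +0.695/-0.572; half-tol=0.166, Σhalf²=0.165937
  +E: nom +13.420 → Σnom=-26.180; wc +0.036/-0.036 → slack +0.731/-0.608; half-tol=0.036, Σhalf²=0.167233
Nominal = -26.180. Worst-case = [-26.180 - 0.608, -26.180 + 0.731] = [-26.788, -25.449]. RSS = √0.167233 = 0.409.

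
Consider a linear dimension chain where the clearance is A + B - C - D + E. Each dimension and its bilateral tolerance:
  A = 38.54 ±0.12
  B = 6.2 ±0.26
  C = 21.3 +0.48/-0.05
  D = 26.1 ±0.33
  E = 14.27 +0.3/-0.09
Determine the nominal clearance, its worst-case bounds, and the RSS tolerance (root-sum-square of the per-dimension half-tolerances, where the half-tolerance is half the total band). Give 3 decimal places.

Stack each dimension's contribution:
  +A: nom +38.540 → Σnom=38.540; wc +0.120/-0.120 → slack +0.120/-0.120; half-tol=0.120, Σhalf²=0.014400
  +B: nom +6.200 → Σnom=44.740; wc +0.260/-0.260 → slack +0.380/-0.380; half-tol=0.260, Σhalf²=0.082000
  -C: nom -21.300 → Σnom=23.440; wc +0.050/-0.480 → slack +0.430/-0.860; half-tol=0.265, Σhalf²=0.152225
  -D: nom -26.100 → Σnom=-2.660; wc +0.330/-0.330 → slack +0.760/-1.190; half-tol=0.330, Σhalf²=0.261125
  +E: nom +14.270 → Σnom=11.610; wc +0.300/-0.090 → slack +1.060/-1.280; half-tol=0.195, Σhalf²=0.299150
Nominal = 11.610. Worst-case = [11.610 - 1.280, 11.610 + 1.060] = [10.330, 12.670]. RSS = √0.299150 = 0.547.

nominal=11.610 wc=[10.330,12.670] rss=0.547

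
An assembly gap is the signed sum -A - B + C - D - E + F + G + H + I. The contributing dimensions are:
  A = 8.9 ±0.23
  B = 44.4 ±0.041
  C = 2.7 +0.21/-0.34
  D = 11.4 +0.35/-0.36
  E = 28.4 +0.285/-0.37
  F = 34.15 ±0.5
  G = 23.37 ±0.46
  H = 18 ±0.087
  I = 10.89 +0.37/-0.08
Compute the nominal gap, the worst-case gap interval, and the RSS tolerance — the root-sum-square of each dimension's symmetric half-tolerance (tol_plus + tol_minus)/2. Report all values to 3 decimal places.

Stack each dimension's contribution:
  -A: nom -8.900 → Σnom=-8.900; wc +0.230/-0.230 → slack +0.230/-0.230; half-tol=0.230, Σhalf²=0.052900
  -B: nom -44.400 → Σnom=-53.300; wc +0.041/-0.041 → slack +0.271/-0.271; half-tol=0.041, Σhalf²=0.054581
  +C: nom +2.700 → Σnom=-50.600; wc +0.210/-0.340 → slack +0.481/-0.611; half-tol=0.275, Σhalf²=0.130206
  -D: nom -11.400 → Σnom=-62.000; wc +0.360/-0.350 → slack +0.841/-0.961; half-tol=0.355, Σhalf²=0.256231
  -E: nom -28.400 → Σnom=-90.400; wc +0.370/-0.285 → slack +1.211/-1.246; half-tol=0.328, Σhalf²=0.363487
  +F: nom +34.150 → Σnom=-56.250; wc +0.500/-0.500 → slack +1.711/-1.746; half-tol=0.500, Σhalf²=0.613487
  +G: nom +23.370 → Σnom=-32.880; wc +0.460/-0.460 → slack +2.171/-2.206; half-tol=0.460, Σhalf²=0.825087
  +H: nom +18.000 → Σnom=-14.880; wc +0.087/-0.087 → slack +2.258/-2.293; half-tol=0.087, Σhalf²=0.832656
  +I: nom +10.890 → Σnom=-3.990; wc +0.370/-0.080 → slack +2.628/-2.373; half-tol=0.225, Σhalf²=0.883281
Nominal = -3.990. Worst-case = [-3.990 - 2.373, -3.990 + 2.628] = [-6.363, -1.362]. RSS = √0.883281 = 0.940.

nominal=-3.990 wc=[-6.363,-1.362] rss=0.940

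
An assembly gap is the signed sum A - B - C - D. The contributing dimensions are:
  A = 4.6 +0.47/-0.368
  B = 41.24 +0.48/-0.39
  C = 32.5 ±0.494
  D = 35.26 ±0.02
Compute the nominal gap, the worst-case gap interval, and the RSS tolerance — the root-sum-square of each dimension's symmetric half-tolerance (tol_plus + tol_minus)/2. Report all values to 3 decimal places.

Stack each dimension's contribution:
  +A: nom +4.600 → Σnom=4.600; wc +0.470/-0.368 → slack +0.470/-0.368; half-tol=0.419, Σhalf²=0.175561
  -B: nom -41.240 → Σnom=-36.640; wc +0.390/-0.480 → slack +0.860/-0.848; half-tol=0.435, Σhalf²=0.364786
  -C: nom -32.500 → Σnom=-69.140; wc +0.494/-0.494 → slack +1.354/-1.342; half-tol=0.494, Σhalf²=0.608822
  -D: nom -35.260 → Σnom=-104.400; wc +0.020/-0.020 → slack +1.374/-1.362; half-tol=0.020, Σhalf²=0.609222
Nominal = -104.400. Worst-case = [-104.400 - 1.362, -104.400 + 1.374] = [-105.762, -103.026]. RSS = √0.609222 = 0.781.

nominal=-104.400 wc=[-105.762,-103.026] rss=0.781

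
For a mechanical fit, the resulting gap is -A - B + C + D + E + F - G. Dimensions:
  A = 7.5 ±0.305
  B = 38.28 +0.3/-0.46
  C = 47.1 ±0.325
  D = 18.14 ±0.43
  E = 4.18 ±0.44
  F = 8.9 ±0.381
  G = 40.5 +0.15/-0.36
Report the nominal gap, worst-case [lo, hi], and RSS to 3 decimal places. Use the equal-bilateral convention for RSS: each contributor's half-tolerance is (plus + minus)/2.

nominal=-7.960 wc=[-10.291,-5.259] rss=0.965

Stack each dimension's contribution:
  -A: nom -7.500 → Σnom=-7.500; wc +0.305/-0.305 → slack +0.305/-0.305; half-tol=0.305, Σhalf²=0.093025
  -B: nom -38.280 → Σnom=-45.780; wc +0.460/-0.300 → slack +0.765/-0.605; half-tol=0.380, Σhalf²=0.237425
  +C: nom +47.100 → Σnom=1.320; wc +0.325/-0.325 → slack +1.090/-0.930; half-tol=0.325, Σhalf²=0.343050
  +D: nom +18.140 → Σnom=19.460; wc +0.430/-0.430 → slack +1.520/-1.360; half-tol=0.430, Σhalf²=0.527950
  +E: nom +4.180 → Σnom=23.640; wc +0.440/-0.440 → slack +1.960/-1.800; half-tol=0.440, Σhalf²=0.721550
  +F: nom +8.900 → Σnom=32.540; wc +0.381/-0.381 → slack +2.341/-2.181; half-tol=0.381, Σhalf²=0.866711
  -G: nom -40.500 → Σnom=-7.960; wc +0.360/-0.150 → slack +2.701/-2.331; half-tol=0.255, Σhalf²=0.931736
Nominal = -7.960. Worst-case = [-7.960 - 2.331, -7.960 + 2.701] = [-10.291, -5.259]. RSS = √0.931736 = 0.965.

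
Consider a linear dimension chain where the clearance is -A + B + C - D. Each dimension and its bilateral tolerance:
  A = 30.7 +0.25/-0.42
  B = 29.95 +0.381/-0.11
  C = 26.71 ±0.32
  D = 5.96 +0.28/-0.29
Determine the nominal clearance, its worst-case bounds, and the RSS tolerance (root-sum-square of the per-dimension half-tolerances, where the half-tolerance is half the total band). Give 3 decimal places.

Stack each dimension's contribution:
  -A: nom -30.700 → Σnom=-30.700; wc +0.420/-0.250 → slack +0.420/-0.250; half-tol=0.335, Σhalf²=0.112225
  +B: nom +29.950 → Σnom=-0.750; wc +0.381/-0.110 → slack +0.801/-0.360; half-tol=0.245, Σhalf²=0.172495
  +C: nom +26.710 → Σnom=25.960; wc +0.320/-0.320 → slack +1.121/-0.680; half-tol=0.320, Σhalf²=0.274895
  -D: nom -5.960 → Σnom=20.000; wc +0.290/-0.280 → slack +1.411/-0.960; half-tol=0.285, Σhalf²=0.356120
Nominal = 20.000. Worst-case = [20.000 - 0.960, 20.000 + 1.411] = [19.040, 21.411]. RSS = √0.356120 = 0.597.

nominal=20.000 wc=[19.040,21.411] rss=0.597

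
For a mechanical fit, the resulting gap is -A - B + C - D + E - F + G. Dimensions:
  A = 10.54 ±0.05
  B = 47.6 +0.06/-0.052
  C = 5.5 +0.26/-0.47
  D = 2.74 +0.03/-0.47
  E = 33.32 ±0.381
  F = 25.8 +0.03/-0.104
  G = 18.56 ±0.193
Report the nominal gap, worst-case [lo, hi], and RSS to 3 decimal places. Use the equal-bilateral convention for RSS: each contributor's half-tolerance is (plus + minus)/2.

nominal=-29.300 wc=[-30.514,-27.790] rss=0.623

Stack each dimension's contribution:
  -A: nom -10.540 → Σnom=-10.540; wc +0.050/-0.050 → slack +0.050/-0.050; half-tol=0.050, Σhalf²=0.002500
  -B: nom -47.600 → Σnom=-58.140; wc +0.052/-0.060 → slack +0.102/-0.110; half-tol=0.056, Σhalf²=0.005636
  +C: nom +5.500 → Σnom=-52.640; wc +0.260/-0.470 → slack +0.362/-0.580; half-tol=0.365, Σhalf²=0.138861
  -D: nom -2.740 → Σnom=-55.380; wc +0.470/-0.030 → slack +0.832/-0.610; half-tol=0.250, Σhalf²=0.201361
  +E: nom +33.320 → Σnom=-22.060; wc +0.381/-0.381 → slack +1.213/-0.991; half-tol=0.381, Σhalf²=0.346522
  -F: nom -25.800 → Σnom=-47.860; wc +0.104/-0.030 → slack +1.317/-1.021; half-tol=0.067, Σhalf²=0.351011
  +G: nom +18.560 → Σnom=-29.300; wc +0.193/-0.193 → slack +1.510/-1.214; half-tol=0.193, Σhalf²=0.388260
Nominal = -29.300. Worst-case = [-29.300 - 1.214, -29.300 + 1.510] = [-30.514, -27.790]. RSS = √0.388260 = 0.623.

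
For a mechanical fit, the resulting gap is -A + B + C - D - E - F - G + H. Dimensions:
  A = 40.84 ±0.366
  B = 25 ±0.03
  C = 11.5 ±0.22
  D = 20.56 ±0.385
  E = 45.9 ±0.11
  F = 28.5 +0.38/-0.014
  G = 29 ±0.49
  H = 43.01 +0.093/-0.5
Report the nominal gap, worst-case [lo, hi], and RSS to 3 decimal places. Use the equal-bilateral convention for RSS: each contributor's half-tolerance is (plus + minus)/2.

Stack each dimension's contribution:
  -A: nom -40.840 → Σnom=-40.840; wc +0.366/-0.366 → slack +0.366/-0.366; half-tol=0.366, Σhalf²=0.133956
  +B: nom +25.000 → Σnom=-15.840; wc +0.030/-0.030 → slack +0.396/-0.396; half-tol=0.030, Σhalf²=0.134856
  +C: nom +11.500 → Σnom=-4.340; wc +0.220/-0.220 → slack +0.616/-0.616; half-tol=0.220, Σhalf²=0.183256
  -D: nom -20.560 → Σnom=-24.900; wc +0.385/-0.385 → slack +1.001/-1.001; half-tol=0.385, Σhalf²=0.331481
  -E: nom -45.900 → Σnom=-70.800; wc +0.110/-0.110 → slack +1.111/-1.111; half-tol=0.110, Σhalf²=0.343581
  -F: nom -28.500 → Σnom=-99.300; wc +0.014/-0.380 → slack +1.125/-1.491; half-tol=0.197, Σhalf²=0.382390
  -G: nom -29.000 → Σnom=-128.300; wc +0.490/-0.490 → slack +1.615/-1.981; half-tol=0.490, Σhalf²=0.622490
  +H: nom +43.010 → Σnom=-85.290; wc +0.093/-0.500 → slack +1.708/-2.481; half-tol=0.296, Σhalf²=0.710402
Nominal = -85.290. Worst-case = [-85.290 - 2.481, -85.290 + 1.708] = [-87.771, -83.582]. RSS = √0.710402 = 0.843.

nominal=-85.290 wc=[-87.771,-83.582] rss=0.843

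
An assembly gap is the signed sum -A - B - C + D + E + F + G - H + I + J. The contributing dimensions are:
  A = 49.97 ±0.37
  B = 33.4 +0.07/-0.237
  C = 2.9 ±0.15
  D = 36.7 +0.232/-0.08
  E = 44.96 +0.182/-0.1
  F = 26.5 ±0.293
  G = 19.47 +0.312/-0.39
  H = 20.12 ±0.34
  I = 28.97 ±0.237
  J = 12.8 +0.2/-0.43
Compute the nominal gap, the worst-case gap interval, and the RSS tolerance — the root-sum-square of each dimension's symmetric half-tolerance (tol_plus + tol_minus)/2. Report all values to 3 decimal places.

nominal=63.010 wc=[60.550,65.563] rss=0.841

Stack each dimension's contribution:
  -A: nom -49.970 → Σnom=-49.970; wc +0.370/-0.370 → slack +0.370/-0.370; half-tol=0.370, Σhalf²=0.136900
  -B: nom -33.400 → Σnom=-83.370; wc +0.237/-0.070 → slack +0.607/-0.440; half-tol=0.153, Σhalf²=0.160462
  -C: nom -2.900 → Σnom=-86.270; wc +0.150/-0.150 → slack +0.757/-0.590; half-tol=0.150, Σhalf²=0.182962
  +D: nom +36.700 → Σnom=-49.570; wc +0.232/-0.080 → slack +0.989/-0.670; half-tol=0.156, Σhalf²=0.207298
  +E: nom +44.960 → Σnom=-4.610; wc +0.182/-0.100 → slack +1.171/-0.770; half-tol=0.141, Σhalf²=0.227179
  +F: nom +26.500 → Σnom=21.890; wc +0.293/-0.293 → slack +1.464/-1.063; half-tol=0.293, Σhalf²=0.313028
  +G: nom +19.470 → Σnom=41.360; wc +0.312/-0.390 → slack +1.776/-1.453; half-tol=0.351, Σhalf²=0.436229
  -H: nom -20.120 → Σnom=21.240; wc +0.340/-0.340 → slack +2.116/-1.793; half-tol=0.340, Σhalf²=0.551829
  +I: nom +28.970 → Σnom=50.210; wc +0.237/-0.237 → slack +2.353/-2.030; half-tol=0.237, Σhalf²=0.607998
  +J: nom +12.800 → Σnom=63.010; wc +0.200/-0.430 → slack +2.553/-2.460; half-tol=0.315, Σhalf²=0.707223
Nominal = 63.010. Worst-case = [63.010 - 2.460, 63.010 + 2.553] = [60.550, 65.563]. RSS = √0.707223 = 0.841.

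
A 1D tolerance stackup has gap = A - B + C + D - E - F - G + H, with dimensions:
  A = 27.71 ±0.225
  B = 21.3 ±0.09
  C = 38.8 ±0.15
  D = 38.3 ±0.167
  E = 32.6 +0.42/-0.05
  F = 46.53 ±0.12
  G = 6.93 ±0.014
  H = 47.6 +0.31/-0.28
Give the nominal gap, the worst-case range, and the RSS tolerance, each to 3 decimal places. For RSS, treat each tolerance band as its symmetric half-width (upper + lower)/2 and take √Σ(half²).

nominal=45.050 wc=[43.584,46.176] rss=0.516

Stack each dimension's contribution:
  +A: nom +27.710 → Σnom=27.710; wc +0.225/-0.225 → slack +0.225/-0.225; half-tol=0.225, Σhalf²=0.050625
  -B: nom -21.300 → Σnom=6.410; wc +0.090/-0.090 → slack +0.315/-0.315; half-tol=0.090, Σhalf²=0.058725
  +C: nom +38.800 → Σnom=45.210; wc +0.150/-0.150 → slack +0.465/-0.465; half-tol=0.150, Σhalf²=0.081225
  +D: nom +38.300 → Σnom=83.510; wc +0.167/-0.167 → slack +0.632/-0.632; half-tol=0.167, Σhalf²=0.109114
  -E: nom -32.600 → Σnom=50.910; wc +0.050/-0.420 → slack +0.682/-1.052; half-tol=0.235, Σhalf²=0.164339
  -F: nom -46.530 → Σnom=4.380; wc +0.120/-0.120 → slack +0.802/-1.172; half-tol=0.120, Σhalf²=0.178739
  -G: nom -6.930 → Σnom=-2.550; wc +0.014/-0.014 → slack +0.816/-1.186; half-tol=0.014, Σhalf²=0.178935
  +H: nom +47.600 → Σnom=45.050; wc +0.310/-0.280 → slack +1.126/-1.466; half-tol=0.295, Σhalf²=0.265960
Nominal = 45.050. Worst-case = [45.050 - 1.466, 45.050 + 1.126] = [43.584, 46.176]. RSS = √0.265960 = 0.516.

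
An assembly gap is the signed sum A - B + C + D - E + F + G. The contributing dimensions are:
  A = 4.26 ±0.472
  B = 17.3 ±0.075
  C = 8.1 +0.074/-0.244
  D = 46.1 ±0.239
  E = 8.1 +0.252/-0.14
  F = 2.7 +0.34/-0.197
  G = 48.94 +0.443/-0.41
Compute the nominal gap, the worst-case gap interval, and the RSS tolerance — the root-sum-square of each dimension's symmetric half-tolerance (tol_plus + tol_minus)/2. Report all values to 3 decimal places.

nominal=84.700 wc=[82.811,86.483] rss=0.777

Stack each dimension's contribution:
  +A: nom +4.260 → Σnom=4.260; wc +0.472/-0.472 → slack +0.472/-0.472; half-tol=0.472, Σhalf²=0.222784
  -B: nom -17.300 → Σnom=-13.040; wc +0.075/-0.075 → slack +0.547/-0.547; half-tol=0.075, Σhalf²=0.228409
  +C: nom +8.100 → Σnom=-4.940; wc +0.074/-0.244 → slack +0.621/-0.791; half-tol=0.159, Σhalf²=0.253690
  +D: nom +46.100 → Σnom=41.160; wc +0.239/-0.239 → slack +0.860/-1.030; half-tol=0.239, Σhalf²=0.310811
  -E: nom -8.100 → Σnom=33.060; wc +0.140/-0.252 → slack +1.000/-1.282; half-tol=0.196, Σhalf²=0.349227
  +F: nom +2.700 → Σnom=35.760; wc +0.340/-0.197 → slack +1.340/-1.479; half-tol=0.269, Σhalf²=0.421319
  +G: nom +48.940 → Σnom=84.700; wc +0.443/-0.410 → slack +1.783/-1.889; half-tol=0.426, Σhalf²=0.603221
Nominal = 84.700. Worst-case = [84.700 - 1.889, 84.700 + 1.783] = [82.811, 86.483]. RSS = √0.603221 = 0.777.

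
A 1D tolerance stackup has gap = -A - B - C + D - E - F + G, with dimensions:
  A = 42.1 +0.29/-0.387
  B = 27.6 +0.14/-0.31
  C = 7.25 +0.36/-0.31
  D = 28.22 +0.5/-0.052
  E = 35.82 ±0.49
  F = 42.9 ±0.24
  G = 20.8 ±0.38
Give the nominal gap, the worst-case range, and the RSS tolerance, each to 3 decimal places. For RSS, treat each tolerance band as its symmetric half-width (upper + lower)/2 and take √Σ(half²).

Stack each dimension's contribution:
  -A: nom -42.100 → Σnom=-42.100; wc +0.387/-0.290 → slack +0.387/-0.290; half-tol=0.339, Σhalf²=0.114582
  -B: nom -27.600 → Σnom=-69.700; wc +0.310/-0.140 → slack +0.697/-0.430; half-tol=0.225, Σhalf²=0.165207
  -C: nom -7.250 → Σnom=-76.950; wc +0.310/-0.360 → slack +1.007/-0.790; half-tol=0.335, Σhalf²=0.277432
  +D: nom +28.220 → Σnom=-48.730; wc +0.500/-0.052 → slack +1.507/-0.842; half-tol=0.276, Σhalf²=0.353608
  -E: nom -35.820 → Σnom=-84.550; wc +0.490/-0.490 → slack +1.997/-1.332; half-tol=0.490, Σhalf²=0.593708
  -F: nom -42.900 → Σnom=-127.450; wc +0.240/-0.240 → slack +2.237/-1.572; half-tol=0.240, Σhalf²=0.651308
  +G: nom +20.800 → Σnom=-106.650; wc +0.380/-0.380 → slack +2.617/-1.952; half-tol=0.380, Σhalf²=0.795708
Nominal = -106.650. Worst-case = [-106.650 - 1.952, -106.650 + 2.617] = [-108.602, -104.033]. RSS = √0.795708 = 0.892.

nominal=-106.650 wc=[-108.602,-104.033] rss=0.892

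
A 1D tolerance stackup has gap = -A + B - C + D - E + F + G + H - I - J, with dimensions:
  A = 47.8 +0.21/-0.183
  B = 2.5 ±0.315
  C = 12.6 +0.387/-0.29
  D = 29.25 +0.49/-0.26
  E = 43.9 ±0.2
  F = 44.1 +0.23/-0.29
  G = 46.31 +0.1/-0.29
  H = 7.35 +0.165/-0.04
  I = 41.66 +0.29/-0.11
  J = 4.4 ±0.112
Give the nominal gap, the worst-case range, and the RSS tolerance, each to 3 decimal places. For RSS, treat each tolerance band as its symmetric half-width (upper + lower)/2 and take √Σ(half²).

nominal=-20.850 wc=[-23.244,-18.655] rss=0.776

Stack each dimension's contribution:
  -A: nom -47.800 → Σnom=-47.800; wc +0.183/-0.210 → slack +0.183/-0.210; half-tol=0.197, Σhalf²=0.038612
  +B: nom +2.500 → Σnom=-45.300; wc +0.315/-0.315 → slack +0.498/-0.525; half-tol=0.315, Σhalf²=0.137837
  -C: nom -12.600 → Σnom=-57.900; wc +0.290/-0.387 → slack +0.788/-0.912; half-tol=0.339, Σhalf²=0.252420
  +D: nom +29.250 → Σnom=-28.650; wc +0.490/-0.260 → slack +1.278/-1.172; half-tol=0.375, Σhalf²=0.393045
  -E: nom -43.900 → Σnom=-72.550; wc +0.200/-0.200 → slack +1.478/-1.372; half-tol=0.200, Σhalf²=0.433045
  +F: nom +44.100 → Σnom=-28.450; wc +0.230/-0.290 → slack +1.708/-1.662; half-tol=0.260, Σhalf²=0.500645
  +G: nom +46.310 → Σnom=17.860; wc +0.100/-0.290 → slack +1.808/-1.952; half-tol=0.195, Σhalf²=0.538670
  +H: nom +7.350 → Σnom=25.210; wc +0.165/-0.040 → slack +1.973/-1.992; half-tol=0.103, Σhalf²=0.549176
  -I: nom -41.660 → Σnom=-16.450; wc +0.110/-0.290 → slack +2.083/-2.282; half-tol=0.200, Σhalf²=0.589176
  -J: nom -4.400 → Σnom=-20.850; wc +0.112/-0.112 → slack +2.195/-2.394; half-tol=0.112, Σhalf²=0.601720
Nominal = -20.850. Worst-case = [-20.850 - 2.394, -20.850 + 2.195] = [-23.244, -18.655]. RSS = √0.601720 = 0.776.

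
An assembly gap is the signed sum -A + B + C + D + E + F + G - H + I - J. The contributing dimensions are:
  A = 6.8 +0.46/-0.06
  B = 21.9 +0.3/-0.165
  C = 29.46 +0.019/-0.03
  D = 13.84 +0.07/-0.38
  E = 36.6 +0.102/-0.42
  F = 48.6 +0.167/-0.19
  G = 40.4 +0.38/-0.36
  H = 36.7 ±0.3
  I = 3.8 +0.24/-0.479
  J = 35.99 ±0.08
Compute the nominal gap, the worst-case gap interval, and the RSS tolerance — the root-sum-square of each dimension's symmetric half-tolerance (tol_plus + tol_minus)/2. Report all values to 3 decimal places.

nominal=115.110 wc=[112.246,116.828] rss=0.797

Stack each dimension's contribution:
  -A: nom -6.800 → Σnom=-6.800; wc +0.060/-0.460 → slack +0.060/-0.460; half-tol=0.260, Σhalf²=0.067600
  +B: nom +21.900 → Σnom=15.100; wc +0.300/-0.165 → slack +0.360/-0.625; half-tol=0.232, Σhalf²=0.121656
  +C: nom +29.460 → Σnom=44.560; wc +0.019/-0.030 → slack +0.379/-0.655; half-tol=0.025, Σhalf²=0.122256
  +D: nom +13.840 → Σnom=58.400; wc +0.070/-0.380 → slack +0.449/-1.035; half-tol=0.225, Σhalf²=0.172881
  +E: nom +36.600 → Σnom=95.000; wc +0.102/-0.420 → slack +0.551/-1.455; half-tol=0.261, Σhalf²=0.241003
  +F: nom +48.600 → Σnom=143.600; wc +0.167/-0.190 → slack +0.718/-1.645; half-tol=0.178, Σhalf²=0.272865
  +G: nom +40.400 → Σnom=184.000; wc +0.380/-0.360 → slack +1.098/-2.005; half-tol=0.370, Σhalf²=0.409765
  -H: nom -36.700 → Σnom=147.300; wc +0.300/-0.300 → slack +1.398/-2.305; half-tol=0.300, Σhalf²=0.499765
  +I: nom +3.800 → Σnom=151.100; wc +0.240/-0.479 → slack +1.638/-2.784; half-tol=0.359, Σhalf²=0.629005
  -J: nom -35.990 → Σnom=115.110; wc +0.080/-0.080 → slack +1.718/-2.864; half-tol=0.080, Σhalf²=0.635405
Nominal = 115.110. Worst-case = [115.110 - 2.864, 115.110 + 1.718] = [112.246, 116.828]. RSS = √0.635405 = 0.797.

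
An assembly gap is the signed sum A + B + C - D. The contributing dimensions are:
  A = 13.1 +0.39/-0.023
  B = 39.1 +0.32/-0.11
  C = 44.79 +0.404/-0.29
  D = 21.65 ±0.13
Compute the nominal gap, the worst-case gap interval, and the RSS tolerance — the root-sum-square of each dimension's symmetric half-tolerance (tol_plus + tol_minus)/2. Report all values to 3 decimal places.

Stack each dimension's contribution:
  +A: nom +13.100 → Σnom=13.100; wc +0.390/-0.023 → slack +0.390/-0.023; half-tol=0.207, Σhalf²=0.042642
  +B: nom +39.100 → Σnom=52.200; wc +0.320/-0.110 → slack +0.710/-0.133; half-tol=0.215, Σhalf²=0.088867
  +C: nom +44.790 → Σnom=96.990; wc +0.404/-0.290 → slack +1.114/-0.423; half-tol=0.347, Σhalf²=0.209276
  -D: nom -21.650 → Σnom=75.340; wc +0.130/-0.130 → slack +1.244/-0.553; half-tol=0.130, Σhalf²=0.226176
Nominal = 75.340. Worst-case = [75.340 - 0.553, 75.340 + 1.244] = [74.787, 76.584]. RSS = √0.226176 = 0.476.

nominal=75.340 wc=[74.787,76.584] rss=0.476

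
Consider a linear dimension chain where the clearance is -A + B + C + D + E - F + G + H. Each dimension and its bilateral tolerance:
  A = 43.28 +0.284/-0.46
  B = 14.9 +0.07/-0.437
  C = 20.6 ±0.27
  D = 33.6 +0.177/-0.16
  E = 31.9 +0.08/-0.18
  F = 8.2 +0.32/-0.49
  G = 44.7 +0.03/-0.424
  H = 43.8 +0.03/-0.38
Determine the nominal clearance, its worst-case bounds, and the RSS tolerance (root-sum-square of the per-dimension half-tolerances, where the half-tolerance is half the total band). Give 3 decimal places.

nominal=138.020 wc=[135.565,139.627] rss=0.761

Stack each dimension's contribution:
  -A: nom -43.280 → Σnom=-43.280; wc +0.460/-0.284 → slack +0.460/-0.284; half-tol=0.372, Σhalf²=0.138384
  +B: nom +14.900 → Σnom=-28.380; wc +0.070/-0.437 → slack +0.530/-0.721; half-tol=0.254, Σhalf²=0.202646
  +C: nom +20.600 → Σnom=-7.780; wc +0.270/-0.270 → slack +0.800/-0.991; half-tol=0.270, Σhalf²=0.275546
  +D: nom +33.600 → Σnom=25.820; wc +0.177/-0.160 → slack +0.977/-1.151; half-tol=0.168, Σhalf²=0.303939
  +E: nom +31.900 → Σnom=57.720; wc +0.080/-0.180 → slack +1.057/-1.331; half-tol=0.130, Σhalf²=0.320839
  -F: nom -8.200 → Σnom=49.520; wc +0.490/-0.320 → slack +1.547/-1.651; half-tol=0.405, Σhalf²=0.484864
  +G: nom +44.700 → Σnom=94.220; wc +0.030/-0.424 → slack +1.577/-2.075; half-tol=0.227, Σhalf²=0.536393
  +H: nom +43.800 → Σnom=138.020; wc +0.030/-0.380 → slack +1.607/-2.455; half-tol=0.205, Σhalf²=0.578418
Nominal = 138.020. Worst-case = [138.020 - 2.455, 138.020 + 1.607] = [135.565, 139.627]. RSS = √0.578418 = 0.761.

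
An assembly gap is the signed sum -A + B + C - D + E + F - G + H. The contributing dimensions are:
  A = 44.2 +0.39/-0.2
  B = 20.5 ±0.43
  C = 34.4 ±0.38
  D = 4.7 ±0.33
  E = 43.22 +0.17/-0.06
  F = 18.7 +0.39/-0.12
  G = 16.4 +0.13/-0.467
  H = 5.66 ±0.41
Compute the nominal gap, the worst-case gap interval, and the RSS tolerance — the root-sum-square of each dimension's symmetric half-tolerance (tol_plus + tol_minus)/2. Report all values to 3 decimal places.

nominal=57.180 wc=[54.930,59.957] rss=0.928

Stack each dimension's contribution:
  -A: nom -44.200 → Σnom=-44.200; wc +0.200/-0.390 → slack +0.200/-0.390; half-tol=0.295, Σhalf²=0.087025
  +B: nom +20.500 → Σnom=-23.700; wc +0.430/-0.430 → slack +0.630/-0.820; half-tol=0.430, Σhalf²=0.271925
  +C: nom +34.400 → Σnom=10.700; wc +0.380/-0.380 → slack +1.010/-1.200; half-tol=0.380, Σhalf²=0.416325
  -D: nom -4.700 → Σnom=6.000; wc +0.330/-0.330 → slack +1.340/-1.530; half-tol=0.330, Σhalf²=0.525225
  +E: nom +43.220 → Σnom=49.220; wc +0.170/-0.060 → slack +1.510/-1.590; half-tol=0.115, Σhalf²=0.538450
  +F: nom +18.700 → Σnom=67.920; wc +0.390/-0.120 → slack +1.900/-1.710; half-tol=0.255, Σhalf²=0.603475
  -G: nom -16.400 → Σnom=51.520; wc +0.467/-0.130 → slack +2.367/-1.840; half-tol=0.298, Σhalf²=0.692577
  +H: nom +5.660 → Σnom=57.180; wc +0.410/-0.410 → slack +2.777/-2.250; half-tol=0.410, Σhalf²=0.860677
Nominal = 57.180. Worst-case = [57.180 - 2.250, 57.180 + 2.777] = [54.930, 59.957]. RSS = √0.860677 = 0.928.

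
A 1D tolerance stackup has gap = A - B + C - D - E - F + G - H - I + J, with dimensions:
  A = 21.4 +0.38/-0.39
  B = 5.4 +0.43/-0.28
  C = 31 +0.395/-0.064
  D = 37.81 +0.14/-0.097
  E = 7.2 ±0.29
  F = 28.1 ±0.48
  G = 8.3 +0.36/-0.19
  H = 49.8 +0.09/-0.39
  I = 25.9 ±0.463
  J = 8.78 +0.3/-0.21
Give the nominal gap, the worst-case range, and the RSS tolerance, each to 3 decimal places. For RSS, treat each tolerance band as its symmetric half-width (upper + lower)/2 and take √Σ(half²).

nominal=-84.730 wc=[-87.477,-81.295] rss=1.033

Stack each dimension's contribution:
  +A: nom +21.400 → Σnom=21.400; wc +0.380/-0.390 → slack +0.380/-0.390; half-tol=0.385, Σhalf²=0.148225
  -B: nom -5.400 → Σnom=16.000; wc +0.280/-0.430 → slack +0.660/-0.820; half-tol=0.355, Σhalf²=0.274250
  +C: nom +31.000 → Σnom=47.000; wc +0.395/-0.064 → slack +1.055/-0.884; half-tol=0.230, Σhalf²=0.326920
  -D: nom -37.810 → Σnom=9.190; wc +0.097/-0.140 → slack +1.152/-1.024; half-tol=0.119, Σhalf²=0.340963
  -E: nom -7.200 → Σnom=1.990; wc +0.290/-0.290 → slack +1.442/-1.314; half-tol=0.290, Σhalf²=0.425063
  -F: nom -28.100 → Σnom=-26.110; wc +0.480/-0.480 → slack +1.922/-1.794; half-tol=0.480, Σhalf²=0.655463
  +G: nom +8.300 → Σnom=-17.810; wc +0.360/-0.190 → slack +2.282/-1.984; half-tol=0.275, Σhalf²=0.731088
  -H: nom -49.800 → Σnom=-67.610; wc +0.390/-0.090 → slack +2.672/-2.074; half-tol=0.240, Σhalf²=0.788688
  -I: nom -25.900 → Σnom=-93.510; wc +0.463/-0.463 → slack +3.135/-2.537; half-tol=0.463, Σhalf²=1.003057
  +J: nom +8.780 → Σnom=-84.730; wc +0.300/-0.210 → slack +3.435/-2.747; half-tol=0.255, Σhalf²=1.068081
Nominal = -84.730. Worst-case = [-84.730 - 2.747, -84.730 + 3.435] = [-87.477, -81.295]. RSS = √1.068081 = 1.033.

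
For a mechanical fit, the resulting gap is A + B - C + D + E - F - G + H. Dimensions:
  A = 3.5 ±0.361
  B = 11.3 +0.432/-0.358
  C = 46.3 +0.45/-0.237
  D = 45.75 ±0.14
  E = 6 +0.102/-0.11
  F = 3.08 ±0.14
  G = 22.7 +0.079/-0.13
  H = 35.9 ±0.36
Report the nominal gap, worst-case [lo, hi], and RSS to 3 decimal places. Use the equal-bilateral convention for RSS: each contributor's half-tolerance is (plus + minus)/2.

nominal=30.370 wc=[28.372,32.272] rss=0.772

Stack each dimension's contribution:
  +A: nom +3.500 → Σnom=3.500; wc +0.361/-0.361 → slack +0.361/-0.361; half-tol=0.361, Σhalf²=0.130321
  +B: nom +11.300 → Σnom=14.800; wc +0.432/-0.358 → slack +0.793/-0.719; half-tol=0.395, Σhalf²=0.286346
  -C: nom -46.300 → Σnom=-31.500; wc +0.237/-0.450 → slack +1.030/-1.169; half-tol=0.344, Σhalf²=0.404338
  +D: nom +45.750 → Σnom=14.250; wc +0.140/-0.140 → slack +1.170/-1.309; half-tol=0.140, Σhalf²=0.423938
  +E: nom +6.000 → Σnom=20.250; wc +0.102/-0.110 → slack +1.272/-1.419; half-tol=0.106, Σhalf²=0.435174
  -F: nom -3.080 → Σnom=17.170; wc +0.140/-0.140 → slack +1.412/-1.559; half-tol=0.140, Σhalf²=0.454774
  -G: nom -22.700 → Σnom=-5.530; wc +0.130/-0.079 → slack +1.542/-1.638; half-tol=0.105, Σhalf²=0.465695
  +H: nom +35.900 → Σnom=30.370; wc +0.360/-0.360 → slack +1.902/-1.998; half-tol=0.360, Σhalf²=0.595295
Nominal = 30.370. Worst-case = [30.370 - 1.998, 30.370 + 1.902] = [28.372, 32.272]. RSS = √0.595295 = 0.772.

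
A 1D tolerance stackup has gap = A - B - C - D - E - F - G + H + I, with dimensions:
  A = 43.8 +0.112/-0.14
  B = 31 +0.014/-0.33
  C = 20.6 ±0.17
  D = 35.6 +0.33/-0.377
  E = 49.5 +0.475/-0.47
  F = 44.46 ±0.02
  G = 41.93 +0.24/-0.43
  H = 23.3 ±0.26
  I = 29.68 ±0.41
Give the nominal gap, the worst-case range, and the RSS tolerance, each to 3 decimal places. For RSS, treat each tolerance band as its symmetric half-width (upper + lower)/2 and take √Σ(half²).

Stack each dimension's contribution:
  +A: nom +43.800 → Σnom=43.800; wc +0.112/-0.140 → slack +0.112/-0.140; half-tol=0.126, Σhalf²=0.015876
  -B: nom -31.000 → Σnom=12.800; wc +0.330/-0.014 → slack +0.442/-0.154; half-tol=0.172, Σhalf²=0.045460
  -C: nom -20.600 → Σnom=-7.800; wc +0.170/-0.170 → slack +0.612/-0.324; half-tol=0.170, Σhalf²=0.074360
  -D: nom -35.600 → Σnom=-43.400; wc +0.377/-0.330 → slack +0.989/-0.654; half-tol=0.354, Σhalf²=0.199322
  -E: nom -49.500 → Σnom=-92.900; wc +0.470/-0.475 → slack +1.459/-1.129; half-tol=0.472, Σhalf²=0.422579
  -F: nom -44.460 → Σnom=-137.360; wc +0.020/-0.020 → slack +1.479/-1.149; half-tol=0.020, Σhalf²=0.422979
  -G: nom -41.930 → Σnom=-179.290; wc +0.430/-0.240 → slack +1.909/-1.389; half-tol=0.335, Σhalf²=0.535204
  +H: nom +23.300 → Σnom=-155.990; wc +0.260/-0.260 → slack +2.169/-1.649; half-tol=0.260, Σhalf²=0.602804
  +I: nom +29.680 → Σnom=-126.310; wc +0.410/-0.410 → slack +2.579/-2.059; half-tol=0.410, Σhalf²=0.770903
Nominal = -126.310. Worst-case = [-126.310 - 2.059, -126.310 + 2.579] = [-128.369, -123.731]. RSS = √0.770903 = 0.878.

nominal=-126.310 wc=[-128.369,-123.731] rss=0.878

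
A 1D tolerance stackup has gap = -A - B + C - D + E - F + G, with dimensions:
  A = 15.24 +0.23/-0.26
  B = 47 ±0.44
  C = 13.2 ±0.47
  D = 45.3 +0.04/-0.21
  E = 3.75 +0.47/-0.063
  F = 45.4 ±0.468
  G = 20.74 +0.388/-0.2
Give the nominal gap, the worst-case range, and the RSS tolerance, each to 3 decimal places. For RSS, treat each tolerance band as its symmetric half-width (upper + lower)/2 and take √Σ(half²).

nominal=-115.250 wc=[-117.161,-112.544] rss=0.931

Stack each dimension's contribution:
  -A: nom -15.240 → Σnom=-15.240; wc +0.260/-0.230 → slack +0.260/-0.230; half-tol=0.245, Σhalf²=0.060025
  -B: nom -47.000 → Σnom=-62.240; wc +0.440/-0.440 → slack +0.700/-0.670; half-tol=0.440, Σhalf²=0.253625
  +C: nom +13.200 → Σnom=-49.040; wc +0.470/-0.470 → slack +1.170/-1.140; half-tol=0.470, Σhalf²=0.474525
  -D: nom -45.300 → Σnom=-94.340; wc +0.210/-0.040 → slack +1.380/-1.180; half-tol=0.125, Σhalf²=0.490150
  +E: nom +3.750 → Σnom=-90.590; wc +0.470/-0.063 → slack +1.850/-1.243; half-tol=0.266, Σhalf²=0.561172
  -F: nom -45.400 → Σnom=-135.990; wc +0.468/-0.468 → slack +2.318/-1.711; half-tol=0.468, Σhalf²=0.780196
  +G: nom +20.740 → Σnom=-115.250; wc +0.388/-0.200 → slack +2.706/-1.911; half-tol=0.294, Σhalf²=0.866632
Nominal = -115.250. Worst-case = [-115.250 - 1.911, -115.250 + 2.706] = [-117.161, -112.544]. RSS = √0.866632 = 0.931.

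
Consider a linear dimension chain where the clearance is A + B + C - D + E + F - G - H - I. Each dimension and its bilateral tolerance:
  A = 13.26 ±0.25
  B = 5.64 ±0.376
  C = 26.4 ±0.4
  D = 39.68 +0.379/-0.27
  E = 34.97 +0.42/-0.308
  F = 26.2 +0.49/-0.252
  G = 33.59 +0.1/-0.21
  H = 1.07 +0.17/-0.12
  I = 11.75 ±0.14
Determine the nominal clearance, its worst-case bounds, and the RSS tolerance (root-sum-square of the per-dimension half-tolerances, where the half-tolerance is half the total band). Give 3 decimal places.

nominal=20.380 wc=[18.005,23.056] rss=0.897

Stack each dimension's contribution:
  +A: nom +13.260 → Σnom=13.260; wc +0.250/-0.250 → slack +0.250/-0.250; half-tol=0.250, Σhalf²=0.062500
  +B: nom +5.640 → Σnom=18.900; wc +0.376/-0.376 → slack +0.626/-0.626; half-tol=0.376, Σhalf²=0.203876
  +C: nom +26.400 → Σnom=45.300; wc +0.400/-0.400 → slack +1.026/-1.026; half-tol=0.400, Σhalf²=0.363876
  -D: nom -39.680 → Σnom=5.620; wc +0.270/-0.379 → slack +1.296/-1.405; half-tol=0.325, Σhalf²=0.469176
  +E: nom +34.970 → Σnom=40.590; wc +0.420/-0.308 → slack +1.716/-1.713; half-tol=0.364, Σhalf²=0.601672
  +F: nom +26.200 → Σnom=66.790; wc +0.490/-0.252 → slack +2.206/-1.965; half-tol=0.371, Σhalf²=0.739313
  -G: nom -33.590 → Σnom=33.200; wc +0.210/-0.100 → slack +2.416/-2.065; half-tol=0.155, Σhalf²=0.763338
  -H: nom -1.070 → Σnom=32.130; wc +0.120/-0.170 → slack +2.536/-2.235; half-tol=0.145, Σhalf²=0.784363
  -I: nom -11.750 → Σnom=20.380; wc +0.140/-0.140 → slack +2.676/-2.375; half-tol=0.140, Σhalf²=0.803963
Nominal = 20.380. Worst-case = [20.380 - 2.375, 20.380 + 2.676] = [18.005, 23.056]. RSS = √0.803963 = 0.897.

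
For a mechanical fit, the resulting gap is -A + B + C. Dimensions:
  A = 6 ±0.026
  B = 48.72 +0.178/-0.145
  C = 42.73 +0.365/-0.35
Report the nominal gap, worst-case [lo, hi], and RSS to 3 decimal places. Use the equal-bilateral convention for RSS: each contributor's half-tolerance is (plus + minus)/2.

nominal=85.450 wc=[84.929,86.019] rss=0.393

Stack each dimension's contribution:
  -A: nom -6.000 → Σnom=-6.000; wc +0.026/-0.026 → slack +0.026/-0.026; half-tol=0.026, Σhalf²=0.000676
  +B: nom +48.720 → Σnom=42.720; wc +0.178/-0.145 → slack +0.204/-0.171; half-tol=0.161, Σhalf²=0.026758
  +C: nom +42.730 → Σnom=85.450; wc +0.365/-0.350 → slack +0.569/-0.521; half-tol=0.357, Σhalf²=0.154564
Nominal = 85.450. Worst-case = [85.450 - 0.521, 85.450 + 0.569] = [84.929, 86.019]. RSS = √0.154564 = 0.393.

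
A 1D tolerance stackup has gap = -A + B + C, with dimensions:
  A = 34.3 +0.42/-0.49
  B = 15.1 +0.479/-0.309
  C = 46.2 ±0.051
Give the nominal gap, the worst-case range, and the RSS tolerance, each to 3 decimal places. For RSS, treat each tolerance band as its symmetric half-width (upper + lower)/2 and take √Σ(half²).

nominal=27.000 wc=[26.220,28.020] rss=0.604

Stack each dimension's contribution:
  -A: nom -34.300 → Σnom=-34.300; wc +0.490/-0.420 → slack +0.490/-0.420; half-tol=0.455, Σhalf²=0.207025
  +B: nom +15.100 → Σnom=-19.200; wc +0.479/-0.309 → slack +0.969/-0.729; half-tol=0.394, Σhalf²=0.362261
  +C: nom +46.200 → Σnom=27.000; wc +0.051/-0.051 → slack +1.020/-0.780; half-tol=0.051, Σhalf²=0.364862
Nominal = 27.000. Worst-case = [27.000 - 0.780, 27.000 + 1.020] = [26.220, 28.020]. RSS = √0.364862 = 0.604.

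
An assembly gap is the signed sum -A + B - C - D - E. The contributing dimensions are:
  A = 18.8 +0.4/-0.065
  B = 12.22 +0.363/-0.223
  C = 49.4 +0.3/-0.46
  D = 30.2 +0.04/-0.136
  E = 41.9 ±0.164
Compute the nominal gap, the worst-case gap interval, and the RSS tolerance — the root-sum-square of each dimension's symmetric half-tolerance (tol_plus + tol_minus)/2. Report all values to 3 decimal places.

nominal=-128.080 wc=[-129.207,-126.892] rss=0.565

Stack each dimension's contribution:
  -A: nom -18.800 → Σnom=-18.800; wc +0.065/-0.400 → slack +0.065/-0.400; half-tol=0.233, Σhalf²=0.054056
  +B: nom +12.220 → Σnom=-6.580; wc +0.363/-0.223 → slack +0.428/-0.623; half-tol=0.293, Σhalf²=0.139905
  -C: nom -49.400 → Σnom=-55.980; wc +0.460/-0.300 → slack +0.888/-0.923; half-tol=0.380, Σhalf²=0.284305
  -D: nom -30.200 → Σnom=-86.180; wc +0.136/-0.040 → slack +1.024/-0.963; half-tol=0.088, Σhalf²=0.292049
  -E: nom -41.900 → Σnom=-128.080; wc +0.164/-0.164 → slack +1.188/-1.127; half-tol=0.164, Σhalf²=0.318945
Nominal = -128.080. Worst-case = [-128.080 - 1.127, -128.080 + 1.188] = [-129.207, -126.892]. RSS = √0.318945 = 0.565.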